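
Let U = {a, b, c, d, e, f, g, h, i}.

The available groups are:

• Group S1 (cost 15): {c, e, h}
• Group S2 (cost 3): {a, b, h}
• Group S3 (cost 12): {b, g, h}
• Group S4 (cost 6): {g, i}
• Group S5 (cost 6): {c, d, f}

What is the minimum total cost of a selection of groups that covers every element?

30

S1, S2, S4, S5 together cover every element (S1 ∪ S2 ∪ S4 ∪ S5 = {a, b, c, d, e, f, g, h, i}); total cost 15 + 3 + 6 + 6 = 30.
No covering selection has total cost below 30.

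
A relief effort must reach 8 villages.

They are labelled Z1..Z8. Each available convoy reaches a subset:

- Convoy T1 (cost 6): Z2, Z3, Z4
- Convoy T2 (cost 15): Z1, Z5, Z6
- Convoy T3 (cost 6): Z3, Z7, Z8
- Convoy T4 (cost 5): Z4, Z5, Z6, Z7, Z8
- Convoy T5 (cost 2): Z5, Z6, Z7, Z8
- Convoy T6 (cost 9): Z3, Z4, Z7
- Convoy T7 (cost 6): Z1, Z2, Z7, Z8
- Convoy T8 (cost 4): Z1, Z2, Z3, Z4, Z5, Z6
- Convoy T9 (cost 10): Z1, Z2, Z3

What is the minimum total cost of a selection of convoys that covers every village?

T5, T8 together cover every village (T5 ∪ T8 = {Z1, Z2, Z3, Z4, Z5, Z6, Z7, Z8}); total cost 2 + 4 = 6.
No covering selection has total cost below 6.

6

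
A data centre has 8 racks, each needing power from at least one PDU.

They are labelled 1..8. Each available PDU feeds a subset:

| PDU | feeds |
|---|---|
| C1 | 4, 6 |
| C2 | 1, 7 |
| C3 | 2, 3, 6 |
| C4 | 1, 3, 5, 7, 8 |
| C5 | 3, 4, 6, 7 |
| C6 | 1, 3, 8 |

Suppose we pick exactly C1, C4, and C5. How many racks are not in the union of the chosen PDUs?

Union of C1, C4, C5 = {1, 3, 4, 5, 6, 7, 8}.
Not covered: 2 — 1 rack.

1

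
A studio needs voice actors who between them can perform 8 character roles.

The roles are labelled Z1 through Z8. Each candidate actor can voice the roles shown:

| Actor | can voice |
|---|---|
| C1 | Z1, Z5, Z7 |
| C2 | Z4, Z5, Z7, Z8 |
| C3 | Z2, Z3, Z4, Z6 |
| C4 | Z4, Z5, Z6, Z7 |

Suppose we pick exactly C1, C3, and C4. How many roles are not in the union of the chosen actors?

Union of C1, C3, C4 = {Z1, Z2, Z3, Z4, Z5, Z6, Z7}.
Not covered: Z8 — 1 role.

1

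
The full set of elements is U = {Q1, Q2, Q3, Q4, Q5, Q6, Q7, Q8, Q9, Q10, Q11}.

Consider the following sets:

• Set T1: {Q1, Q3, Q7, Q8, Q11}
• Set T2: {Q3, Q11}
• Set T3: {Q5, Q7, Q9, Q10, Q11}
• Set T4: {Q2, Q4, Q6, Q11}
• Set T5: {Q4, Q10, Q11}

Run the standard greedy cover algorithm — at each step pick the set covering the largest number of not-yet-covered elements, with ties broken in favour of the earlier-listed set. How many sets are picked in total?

Greedy: pick T1 (covers 5 new) → pick T3 (covers 3 new) → pick T4 (covers 3 new). Total picks: 3.

3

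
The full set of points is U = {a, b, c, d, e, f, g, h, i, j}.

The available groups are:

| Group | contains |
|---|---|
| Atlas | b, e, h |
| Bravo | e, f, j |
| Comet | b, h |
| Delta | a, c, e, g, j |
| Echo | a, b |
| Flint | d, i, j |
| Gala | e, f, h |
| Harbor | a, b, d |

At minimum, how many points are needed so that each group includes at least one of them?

3

T = {b, e, i} meets every group (each contains at least one member of T), and |T| = 3.
The groups Echo, Flint, Gala are pairwise disjoint, so any hitting set needs a separate point for each — at least 3. Hence 3 is optimal.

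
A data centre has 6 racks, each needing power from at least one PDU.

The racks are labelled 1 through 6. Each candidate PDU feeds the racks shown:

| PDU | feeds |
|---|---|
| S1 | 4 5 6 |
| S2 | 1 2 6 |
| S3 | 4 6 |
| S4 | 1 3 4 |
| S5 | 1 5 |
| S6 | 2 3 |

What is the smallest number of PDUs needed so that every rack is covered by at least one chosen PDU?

3

S2 and S4 and S5 together: S2 ∪ S4 ∪ S5 = {1, 2, 3, 4, 5, 6} — every rack is covered.
No 2 of the 6 PDUs cover everything (all 15 combinations miss at least one rack), so 3 is optimal.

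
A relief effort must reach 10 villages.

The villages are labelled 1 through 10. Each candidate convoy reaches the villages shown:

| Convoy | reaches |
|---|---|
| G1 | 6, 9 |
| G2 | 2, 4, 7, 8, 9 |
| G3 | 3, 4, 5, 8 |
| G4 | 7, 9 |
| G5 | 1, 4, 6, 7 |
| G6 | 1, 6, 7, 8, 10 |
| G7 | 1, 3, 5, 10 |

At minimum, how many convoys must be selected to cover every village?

3

Take {G2, G5, G7}. Their union is {1, 2, 3, 4, 5, 6, 7, 8, 9, 10}, which is all 10 villages.
Only G2 contains 2, so G2 is forced; the remaining 5 villages need at least 2 more convoys (each remaining convoy adds at most 4) — so at least 3 convoys are needed, and 3 is optimal.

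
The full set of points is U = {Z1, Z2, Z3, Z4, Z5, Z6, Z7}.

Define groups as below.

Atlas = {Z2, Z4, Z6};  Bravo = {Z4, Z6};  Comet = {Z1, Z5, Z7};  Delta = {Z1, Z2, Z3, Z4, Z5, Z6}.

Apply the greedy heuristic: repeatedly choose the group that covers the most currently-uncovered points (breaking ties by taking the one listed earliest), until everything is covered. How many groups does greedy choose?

2

Greedy: pick Delta (covers 6 new) → pick Comet (covers 1 new). Total picks: 2.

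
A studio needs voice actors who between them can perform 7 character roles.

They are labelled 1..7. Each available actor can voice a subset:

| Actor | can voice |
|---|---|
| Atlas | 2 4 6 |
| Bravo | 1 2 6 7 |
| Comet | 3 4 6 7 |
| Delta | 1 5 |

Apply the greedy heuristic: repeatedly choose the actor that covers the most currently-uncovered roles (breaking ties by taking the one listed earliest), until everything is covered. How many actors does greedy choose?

3

Greedy: pick Bravo (covers 4 new) → pick Comet (covers 2 new) → pick Delta (covers 1 new). Total picks: 3.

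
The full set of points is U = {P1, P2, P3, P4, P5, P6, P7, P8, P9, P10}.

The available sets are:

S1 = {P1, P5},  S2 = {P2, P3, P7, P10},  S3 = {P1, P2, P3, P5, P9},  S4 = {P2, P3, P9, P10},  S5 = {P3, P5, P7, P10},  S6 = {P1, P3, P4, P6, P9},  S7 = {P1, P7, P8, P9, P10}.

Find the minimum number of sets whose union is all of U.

3

Take {S3, S6, S7}. Their union is {P1, P2, P3, P4, P5, P6, P7, P8, P9, P10}, which is all 10 points.
Only S6 contains P4, so S6 is forced; the remaining 5 points need at least 2 more sets (each remaining set adds at most 3) — so at least 3 sets are needed, and 3 is optimal.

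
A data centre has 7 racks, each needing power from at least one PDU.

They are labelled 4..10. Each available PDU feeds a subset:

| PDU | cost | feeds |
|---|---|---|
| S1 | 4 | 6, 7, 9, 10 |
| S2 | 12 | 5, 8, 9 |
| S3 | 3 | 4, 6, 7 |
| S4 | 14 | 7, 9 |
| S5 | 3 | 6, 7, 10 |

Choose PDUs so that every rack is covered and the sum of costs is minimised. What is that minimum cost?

S2, S3, S5 together cover every rack (S2 ∪ S3 ∪ S5 = {4, 5, 6, 7, 8, 9, 10}); total cost 12 + 3 + 3 = 18.
The greedy pick S1, S3, S2 costs 19; no covering selection beats 18.

18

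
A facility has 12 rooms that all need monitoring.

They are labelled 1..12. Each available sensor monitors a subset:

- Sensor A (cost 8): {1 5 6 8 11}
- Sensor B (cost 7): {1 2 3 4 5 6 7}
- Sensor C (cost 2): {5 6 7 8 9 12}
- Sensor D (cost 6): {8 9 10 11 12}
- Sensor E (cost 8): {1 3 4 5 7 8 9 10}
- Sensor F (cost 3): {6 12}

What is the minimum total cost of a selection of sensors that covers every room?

B, D together cover every room (B ∪ D = {1, 2, 3, 4, 5, 6, 7, 8, 9, 10, 11, 12}); total cost 7 + 6 = 13.
The greedy pick C, B, D costs 15; no covering selection beats 13.

13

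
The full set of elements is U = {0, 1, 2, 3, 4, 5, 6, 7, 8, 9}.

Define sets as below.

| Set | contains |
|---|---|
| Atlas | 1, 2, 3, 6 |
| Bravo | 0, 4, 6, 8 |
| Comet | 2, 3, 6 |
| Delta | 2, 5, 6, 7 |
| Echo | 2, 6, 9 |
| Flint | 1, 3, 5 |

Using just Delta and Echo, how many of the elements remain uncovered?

5

Union of Delta, Echo = {2, 5, 6, 7, 9}.
Not covered: 0, 1, 3, 4, 8 — 5 elements.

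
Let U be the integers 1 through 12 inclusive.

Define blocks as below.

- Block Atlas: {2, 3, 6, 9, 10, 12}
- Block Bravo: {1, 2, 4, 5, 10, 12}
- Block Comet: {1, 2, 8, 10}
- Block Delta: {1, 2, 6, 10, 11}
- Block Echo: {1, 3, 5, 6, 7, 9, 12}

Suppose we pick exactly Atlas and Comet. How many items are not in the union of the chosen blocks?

4

Union of Atlas, Comet = {1, 2, 3, 6, 8, 9, 10, 12}.
Not covered: 4, 5, 7, 11 — 4 items.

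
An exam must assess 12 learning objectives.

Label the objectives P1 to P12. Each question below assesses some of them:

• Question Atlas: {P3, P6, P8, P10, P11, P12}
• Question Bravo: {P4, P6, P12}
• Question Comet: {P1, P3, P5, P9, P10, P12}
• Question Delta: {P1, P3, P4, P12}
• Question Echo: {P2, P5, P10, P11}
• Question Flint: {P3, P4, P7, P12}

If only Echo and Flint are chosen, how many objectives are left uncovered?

4

Union of Echo, Flint = {P2, P3, P4, P5, P7, P10, P11, P12}.
Not covered: P1, P6, P8, P9 — 4 objectives.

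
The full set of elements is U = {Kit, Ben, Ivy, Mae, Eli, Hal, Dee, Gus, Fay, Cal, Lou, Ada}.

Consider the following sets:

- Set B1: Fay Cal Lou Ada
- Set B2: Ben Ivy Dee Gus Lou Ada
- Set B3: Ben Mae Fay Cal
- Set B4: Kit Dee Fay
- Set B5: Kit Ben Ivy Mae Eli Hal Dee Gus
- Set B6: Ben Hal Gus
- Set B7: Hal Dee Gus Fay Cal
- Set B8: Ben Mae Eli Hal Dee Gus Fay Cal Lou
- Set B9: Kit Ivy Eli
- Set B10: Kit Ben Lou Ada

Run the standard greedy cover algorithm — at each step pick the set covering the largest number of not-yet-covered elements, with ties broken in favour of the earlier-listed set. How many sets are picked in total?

3

Greedy: pick B8 (covers 9 new) → pick B2 (covers 2 new) → pick B4 (covers 1 new). Total picks: 3.
(The true minimum cover uses only 2 sets, so greedy is not optimal here.)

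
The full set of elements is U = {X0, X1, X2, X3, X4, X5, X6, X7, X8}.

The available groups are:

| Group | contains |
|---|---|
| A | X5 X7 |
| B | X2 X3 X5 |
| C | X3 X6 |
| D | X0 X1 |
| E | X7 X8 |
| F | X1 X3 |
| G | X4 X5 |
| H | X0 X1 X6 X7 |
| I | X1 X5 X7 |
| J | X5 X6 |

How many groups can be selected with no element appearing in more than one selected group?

C, D, E, G are pairwise disjoint (C={X3,X6}; D={X0,X1}; E={X7,X8}; G={X4,X5}).
Every remaining group overlaps one of these, and no 5 of the listed groups are pairwise disjoint, so 4 is the maximum.

4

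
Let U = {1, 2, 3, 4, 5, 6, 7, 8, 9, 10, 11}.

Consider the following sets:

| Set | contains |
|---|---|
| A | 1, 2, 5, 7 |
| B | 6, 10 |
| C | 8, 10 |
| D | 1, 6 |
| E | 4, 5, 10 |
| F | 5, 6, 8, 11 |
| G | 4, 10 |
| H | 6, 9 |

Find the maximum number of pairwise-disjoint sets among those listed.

3

A, G, H are pairwise disjoint (A={1,2,5,7}; G={4,10}; H={6,9}).
Every remaining set overlaps one of these, and no 4 of the listed sets are pairwise disjoint, so 3 is the maximum.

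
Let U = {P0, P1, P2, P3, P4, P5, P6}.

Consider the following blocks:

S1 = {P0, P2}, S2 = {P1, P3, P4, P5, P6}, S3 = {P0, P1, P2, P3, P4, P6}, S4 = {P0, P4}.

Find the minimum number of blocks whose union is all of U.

S2 and S3 together: S2 ∪ S3 = {P0, P1, P2, P3, P4, P5, P6} — every item is covered.
No single block has all 7 items (the largest, S3, has 6), so 2 is optimal.

2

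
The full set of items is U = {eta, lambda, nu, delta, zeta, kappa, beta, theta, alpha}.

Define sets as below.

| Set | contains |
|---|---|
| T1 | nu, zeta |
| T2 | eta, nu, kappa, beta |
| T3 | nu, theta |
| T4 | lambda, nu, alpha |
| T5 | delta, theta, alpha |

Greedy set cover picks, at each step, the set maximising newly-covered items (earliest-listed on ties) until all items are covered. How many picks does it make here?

4

Greedy: pick T2 (covers 4 new) → pick T5 (covers 3 new) → pick T1 (covers 1 new) → pick T4 (covers 1 new). Total picks: 4.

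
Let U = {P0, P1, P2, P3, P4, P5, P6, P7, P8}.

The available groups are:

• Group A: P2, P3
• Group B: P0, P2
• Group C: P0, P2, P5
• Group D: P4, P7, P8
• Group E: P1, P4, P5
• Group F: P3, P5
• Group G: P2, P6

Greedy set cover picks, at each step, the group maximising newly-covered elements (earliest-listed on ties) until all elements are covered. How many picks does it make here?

Greedy: pick C (covers 3 new) → pick D (covers 3 new) → pick A (covers 1 new) → pick E (covers 1 new) → pick G (covers 1 new). Total picks: 5.

5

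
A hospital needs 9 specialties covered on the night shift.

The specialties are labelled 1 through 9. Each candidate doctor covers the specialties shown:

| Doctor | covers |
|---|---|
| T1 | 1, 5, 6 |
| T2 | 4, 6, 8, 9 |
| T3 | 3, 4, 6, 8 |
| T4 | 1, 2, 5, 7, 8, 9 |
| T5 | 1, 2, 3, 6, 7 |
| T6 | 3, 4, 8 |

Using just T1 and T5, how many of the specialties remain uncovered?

3

Union of T1, T5 = {1, 2, 3, 5, 6, 7}.
Not covered: 4, 8, 9 — 3 specialties.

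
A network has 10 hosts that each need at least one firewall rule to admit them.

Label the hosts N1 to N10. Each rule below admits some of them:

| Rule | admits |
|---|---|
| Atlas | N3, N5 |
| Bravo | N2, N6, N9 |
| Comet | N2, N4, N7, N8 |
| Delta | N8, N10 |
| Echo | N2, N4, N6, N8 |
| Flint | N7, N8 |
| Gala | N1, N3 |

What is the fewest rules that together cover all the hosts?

Atlas and Bravo and Comet and Delta and Gala together: Atlas ∪ Bravo ∪ Comet ∪ Delta ∪ Gala = {N1, N2, N3, N4, N5, N6, N7, N8, N9, N10} — every host is covered.
No 4 of the 7 rules cover everything (all 35 combinations miss at least one host), so 5 is optimal.

5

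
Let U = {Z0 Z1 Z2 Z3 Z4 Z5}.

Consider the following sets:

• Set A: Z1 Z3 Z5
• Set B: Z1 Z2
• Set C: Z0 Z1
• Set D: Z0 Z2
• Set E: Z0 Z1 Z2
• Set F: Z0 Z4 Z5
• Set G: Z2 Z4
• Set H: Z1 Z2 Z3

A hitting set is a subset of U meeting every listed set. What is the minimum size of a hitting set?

T = {Z1, Z2, Z5} meets every set (each contains at least one member of T), and |T| = 3.
No choice of 2 elements meets every set, so 3 is the minimum.

3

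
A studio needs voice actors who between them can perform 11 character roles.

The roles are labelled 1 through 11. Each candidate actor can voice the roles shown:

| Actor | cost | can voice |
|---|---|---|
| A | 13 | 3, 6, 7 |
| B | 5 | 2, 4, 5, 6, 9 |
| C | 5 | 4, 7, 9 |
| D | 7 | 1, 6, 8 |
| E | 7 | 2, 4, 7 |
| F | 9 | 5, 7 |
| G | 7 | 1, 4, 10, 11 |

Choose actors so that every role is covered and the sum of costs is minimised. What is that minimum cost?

32

A, B, D, G together cover every role (A ∪ B ∪ D ∪ G = {1, 2, 3, 4, 5, 6, 7, 8, 9, 10, 11}); total cost 13 + 5 + 7 + 7 = 32.
The greedy pick B, G, C, D, A costs 37; no covering selection beats 32.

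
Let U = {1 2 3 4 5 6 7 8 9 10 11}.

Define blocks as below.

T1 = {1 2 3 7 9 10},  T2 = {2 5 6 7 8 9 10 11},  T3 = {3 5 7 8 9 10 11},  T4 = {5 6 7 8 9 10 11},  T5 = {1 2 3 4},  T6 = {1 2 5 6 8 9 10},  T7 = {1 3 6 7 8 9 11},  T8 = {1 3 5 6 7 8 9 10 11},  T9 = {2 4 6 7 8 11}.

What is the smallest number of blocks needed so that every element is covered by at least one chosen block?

Take {T2, T5}. Their union is {1, 2, 3, 4, 5, 6, 7, 8, 9, 10, 11}, which is all 11 elements.
No single block has all 11 elements (the largest, T8, has 9), so 2 is optimal.

2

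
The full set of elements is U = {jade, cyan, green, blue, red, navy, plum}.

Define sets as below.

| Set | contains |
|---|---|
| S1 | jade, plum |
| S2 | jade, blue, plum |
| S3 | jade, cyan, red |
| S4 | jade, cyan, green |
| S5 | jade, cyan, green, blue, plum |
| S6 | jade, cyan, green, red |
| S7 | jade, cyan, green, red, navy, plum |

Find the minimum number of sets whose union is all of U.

S2 and S7 together: S2 ∪ S7 = {jade, cyan, green, blue, red, navy, plum} — every element is covered.
No single set has all 7 elements (the largest, S7, has 6), so 2 is optimal.

2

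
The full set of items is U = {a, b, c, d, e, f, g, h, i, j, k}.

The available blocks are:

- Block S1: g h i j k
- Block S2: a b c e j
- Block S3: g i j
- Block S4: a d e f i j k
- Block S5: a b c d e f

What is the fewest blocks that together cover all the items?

Take {S1, S5}. Their union is {a, b, c, d, e, f, g, h, i, j, k}, which is all 11 items.
No single block has all 11 items (the largest, S4, has 7), so 2 is optimal.

2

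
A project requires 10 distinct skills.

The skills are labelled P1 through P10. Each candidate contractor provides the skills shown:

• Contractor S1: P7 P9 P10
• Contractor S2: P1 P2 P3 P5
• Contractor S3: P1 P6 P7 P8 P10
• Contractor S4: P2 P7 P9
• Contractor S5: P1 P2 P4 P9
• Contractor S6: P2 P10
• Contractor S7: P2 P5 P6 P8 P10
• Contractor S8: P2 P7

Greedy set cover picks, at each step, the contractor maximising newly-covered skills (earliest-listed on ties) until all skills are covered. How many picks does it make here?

Greedy: pick S3 (covers 5 new) → pick S2 (covers 3 new) → pick S5 (covers 2 new). Total picks: 3.

3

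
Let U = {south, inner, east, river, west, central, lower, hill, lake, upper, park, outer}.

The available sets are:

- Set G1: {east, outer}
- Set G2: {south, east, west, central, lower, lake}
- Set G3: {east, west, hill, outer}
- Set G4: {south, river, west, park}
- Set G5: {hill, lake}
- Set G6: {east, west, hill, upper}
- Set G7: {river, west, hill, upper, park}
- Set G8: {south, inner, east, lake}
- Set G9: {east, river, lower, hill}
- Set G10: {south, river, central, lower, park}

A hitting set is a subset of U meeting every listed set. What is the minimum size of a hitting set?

3

The 3 elements {east, river, lake} hit every set.
The sets G1, G5, G10 are pairwise disjoint, so any hitting set needs a separate element for each — at least 3. Hence 3 is optimal.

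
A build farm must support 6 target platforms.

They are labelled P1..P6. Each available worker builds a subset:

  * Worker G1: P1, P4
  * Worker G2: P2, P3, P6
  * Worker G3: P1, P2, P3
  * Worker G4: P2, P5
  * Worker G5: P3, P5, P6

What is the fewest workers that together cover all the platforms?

3

G1 and G2 and G5 together: G1 ∪ G2 ∪ G5 = {P1, P2, P3, P4, P5, P6} — every platform is covered.
Only G1 contains P4, so G1 is forced; the remaining 4 platforms need at least 2 more workers (each remaining worker adds at most 3) — so at least 3 workers are needed, and 3 is optimal.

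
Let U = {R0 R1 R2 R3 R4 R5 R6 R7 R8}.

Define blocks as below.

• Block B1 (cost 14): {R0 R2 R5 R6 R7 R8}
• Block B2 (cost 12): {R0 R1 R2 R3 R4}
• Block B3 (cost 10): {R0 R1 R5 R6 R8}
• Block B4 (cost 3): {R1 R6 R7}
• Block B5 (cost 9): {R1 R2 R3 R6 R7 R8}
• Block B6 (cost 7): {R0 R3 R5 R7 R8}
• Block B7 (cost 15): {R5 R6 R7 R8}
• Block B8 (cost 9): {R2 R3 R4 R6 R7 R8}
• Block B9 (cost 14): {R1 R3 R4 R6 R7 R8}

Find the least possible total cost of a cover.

B4, B6, B8 together cover every point (B4 ∪ B6 ∪ B8 = {R0, R1, R2, R3, R4, R5, R6, R7, R8}); total cost 3 + 7 + 9 = 19.
No covering selection has total cost below 19.

19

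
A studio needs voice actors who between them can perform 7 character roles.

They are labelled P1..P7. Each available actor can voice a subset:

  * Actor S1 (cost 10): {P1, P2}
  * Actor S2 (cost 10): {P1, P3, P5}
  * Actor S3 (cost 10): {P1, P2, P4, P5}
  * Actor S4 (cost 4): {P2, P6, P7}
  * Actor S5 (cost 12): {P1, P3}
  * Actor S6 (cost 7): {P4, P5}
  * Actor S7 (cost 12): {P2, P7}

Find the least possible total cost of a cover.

S2, S4, S6 together cover every role (S2 ∪ S4 ∪ S6 = {P1, P2, P3, P4, P5, P6, P7}); total cost 10 + 4 + 7 = 21.
No covering selection has total cost below 21.

21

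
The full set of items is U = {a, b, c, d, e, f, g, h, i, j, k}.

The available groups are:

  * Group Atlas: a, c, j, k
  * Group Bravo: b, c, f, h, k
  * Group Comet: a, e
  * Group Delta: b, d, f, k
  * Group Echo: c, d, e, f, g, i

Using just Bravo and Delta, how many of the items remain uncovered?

Union of Bravo, Delta = {b, c, d, f, h, k}.
Not covered: a, e, g, i, j — 5 items.

5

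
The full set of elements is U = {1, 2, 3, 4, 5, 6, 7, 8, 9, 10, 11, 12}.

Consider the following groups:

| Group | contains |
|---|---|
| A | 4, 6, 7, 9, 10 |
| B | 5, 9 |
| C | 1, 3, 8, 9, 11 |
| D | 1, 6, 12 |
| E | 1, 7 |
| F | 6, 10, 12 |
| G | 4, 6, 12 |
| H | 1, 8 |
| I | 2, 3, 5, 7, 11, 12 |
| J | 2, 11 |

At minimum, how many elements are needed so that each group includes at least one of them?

4

T = {1, 2, 5, 6} meets every group (each contains at least one member of T), and |T| = 4.
The groups B, F, H, J are pairwise disjoint, so any hitting set needs a separate element for each — at least 4. Hence 4 is optimal.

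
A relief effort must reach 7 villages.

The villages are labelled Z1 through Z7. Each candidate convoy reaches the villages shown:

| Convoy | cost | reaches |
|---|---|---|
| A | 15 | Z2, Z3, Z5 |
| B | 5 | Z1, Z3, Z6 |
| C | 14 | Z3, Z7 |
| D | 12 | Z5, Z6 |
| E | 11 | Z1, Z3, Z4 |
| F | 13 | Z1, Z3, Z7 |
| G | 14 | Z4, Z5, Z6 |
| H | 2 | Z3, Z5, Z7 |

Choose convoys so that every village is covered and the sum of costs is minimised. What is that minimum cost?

A, B, E, H together cover every village (A ∪ B ∪ E ∪ H = {Z1, Z2, Z3, Z4, Z5, Z6, Z7}); total cost 15 + 5 + 11 + 2 = 33.
No covering selection has total cost below 33.

33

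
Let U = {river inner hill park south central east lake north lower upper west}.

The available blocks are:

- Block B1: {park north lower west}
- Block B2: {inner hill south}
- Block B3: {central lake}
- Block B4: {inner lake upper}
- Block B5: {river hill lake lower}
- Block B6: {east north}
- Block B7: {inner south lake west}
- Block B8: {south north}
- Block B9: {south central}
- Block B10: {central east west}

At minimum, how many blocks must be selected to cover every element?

B1, B4, B5, B9, and B10 cover everything between them: the union {river, inner, hill, park, south, central, east, lake, north, lower, upper, west} is all of U.
No 4 of the 10 blocks cover everything (all 210 combinations miss at least one element), so 5 is optimal.

5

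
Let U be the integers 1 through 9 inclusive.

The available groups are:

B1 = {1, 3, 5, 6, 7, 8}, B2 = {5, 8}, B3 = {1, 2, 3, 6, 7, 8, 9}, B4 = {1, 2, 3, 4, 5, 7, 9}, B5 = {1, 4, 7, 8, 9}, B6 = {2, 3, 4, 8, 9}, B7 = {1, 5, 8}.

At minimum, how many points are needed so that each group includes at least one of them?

H = {4, 8} meets every group (each contains at least one member of H), and |H| = 2.
No single point lies in every group, so at least 2 are needed and 2 is optimal.

2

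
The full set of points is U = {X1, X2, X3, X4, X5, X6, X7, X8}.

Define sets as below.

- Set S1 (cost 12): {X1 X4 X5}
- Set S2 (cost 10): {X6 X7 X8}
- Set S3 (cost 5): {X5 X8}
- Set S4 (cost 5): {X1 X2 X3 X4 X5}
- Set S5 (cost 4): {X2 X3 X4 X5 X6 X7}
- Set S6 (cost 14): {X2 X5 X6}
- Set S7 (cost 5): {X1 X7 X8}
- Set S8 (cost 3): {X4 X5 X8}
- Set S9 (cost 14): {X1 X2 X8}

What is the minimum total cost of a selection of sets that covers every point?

9

S5, S7 together cover every point (S5 ∪ S7 = {X1, X2, X3, X4, X5, X6, X7, X8}); total cost 4 + 5 = 9.
No covering selection has total cost below 9.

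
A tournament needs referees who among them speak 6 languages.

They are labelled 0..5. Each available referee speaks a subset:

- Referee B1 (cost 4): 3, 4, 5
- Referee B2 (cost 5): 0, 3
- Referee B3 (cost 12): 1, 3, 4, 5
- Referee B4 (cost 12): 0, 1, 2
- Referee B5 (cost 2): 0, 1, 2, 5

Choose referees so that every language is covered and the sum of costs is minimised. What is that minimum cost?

B1, B5 together cover every language (B1 ∪ B5 = {0, 1, 2, 3, 4, 5}); total cost 4 + 2 = 6.
No covering selection has total cost below 6.

6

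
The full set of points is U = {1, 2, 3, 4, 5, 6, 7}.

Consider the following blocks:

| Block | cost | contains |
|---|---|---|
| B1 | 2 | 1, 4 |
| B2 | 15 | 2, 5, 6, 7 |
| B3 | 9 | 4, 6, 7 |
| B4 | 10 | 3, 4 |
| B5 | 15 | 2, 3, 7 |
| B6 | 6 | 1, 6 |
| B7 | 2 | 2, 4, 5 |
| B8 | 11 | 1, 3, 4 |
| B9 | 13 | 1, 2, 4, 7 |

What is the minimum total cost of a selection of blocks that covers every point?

B3, B7, B8 together cover every point (B3 ∪ B7 ∪ B8 = {1, 2, 3, 4, 5, 6, 7}); total cost 9 + 2 + 11 = 22.
The greedy pick B7, B1, B3, B4 costs 23; no covering selection beats 22.

22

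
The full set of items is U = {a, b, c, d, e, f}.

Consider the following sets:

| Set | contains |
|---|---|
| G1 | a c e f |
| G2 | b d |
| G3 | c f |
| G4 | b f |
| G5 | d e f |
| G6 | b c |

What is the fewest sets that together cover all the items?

2

Take {G1, G2}. Their union is {a, b, c, d, e, f}, which is all 6 items.
No single set has all 6 items (the largest, G1, has 4), so 2 is optimal.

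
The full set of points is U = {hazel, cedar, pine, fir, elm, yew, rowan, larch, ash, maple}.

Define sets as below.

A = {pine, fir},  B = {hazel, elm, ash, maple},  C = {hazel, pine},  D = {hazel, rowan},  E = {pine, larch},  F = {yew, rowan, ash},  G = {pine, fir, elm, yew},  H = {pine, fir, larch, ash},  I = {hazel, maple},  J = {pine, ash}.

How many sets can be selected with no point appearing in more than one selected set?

A, F, I are pairwise disjoint (A={pine,fir}; F={yew,rowan,ash}; I={hazel,maple}).
Every remaining set overlaps one of these, and no 4 of the listed sets are pairwise disjoint, so 3 is the maximum.

3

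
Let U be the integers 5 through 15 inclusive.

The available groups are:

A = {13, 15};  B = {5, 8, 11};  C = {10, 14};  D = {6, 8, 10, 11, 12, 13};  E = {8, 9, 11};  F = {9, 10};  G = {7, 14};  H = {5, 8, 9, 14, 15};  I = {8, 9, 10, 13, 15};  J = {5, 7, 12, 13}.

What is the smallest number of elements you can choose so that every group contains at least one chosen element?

Take T = {8, 10, 13, 14}. Each listed group contains at least one of these, so T is a hitting set of size 4.
The groups A, B, F, G are pairwise disjoint, so any hitting set needs a separate element for each — at least 4. Hence 4 is optimal.

4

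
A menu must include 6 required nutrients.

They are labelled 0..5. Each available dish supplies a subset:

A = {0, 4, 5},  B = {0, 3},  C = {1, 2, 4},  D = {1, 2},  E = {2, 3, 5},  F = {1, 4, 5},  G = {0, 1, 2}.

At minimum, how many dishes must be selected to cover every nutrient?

A and D and E together: A ∪ D ∪ E = {0, 1, 2, 3, 4, 5} — every nutrient is covered.
No 2 of the 7 dishes cover everything (all 21 combinations miss at least one nutrient), so 3 is optimal.

3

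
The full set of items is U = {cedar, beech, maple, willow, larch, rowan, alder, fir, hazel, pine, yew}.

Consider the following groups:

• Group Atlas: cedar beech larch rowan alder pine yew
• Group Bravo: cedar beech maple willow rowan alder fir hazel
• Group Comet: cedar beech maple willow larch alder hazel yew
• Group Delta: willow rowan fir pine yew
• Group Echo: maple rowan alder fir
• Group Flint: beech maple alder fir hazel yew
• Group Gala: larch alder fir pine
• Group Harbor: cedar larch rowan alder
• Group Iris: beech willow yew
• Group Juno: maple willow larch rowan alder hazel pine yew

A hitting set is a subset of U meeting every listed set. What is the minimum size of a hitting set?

2

H = {alder, yew} meets every group (each contains at least one member of H), and |H| = 2.
The groups Echo, Iris are pairwise disjoint, so any hitting set needs a separate item for each — at least 2. Hence 2 is optimal.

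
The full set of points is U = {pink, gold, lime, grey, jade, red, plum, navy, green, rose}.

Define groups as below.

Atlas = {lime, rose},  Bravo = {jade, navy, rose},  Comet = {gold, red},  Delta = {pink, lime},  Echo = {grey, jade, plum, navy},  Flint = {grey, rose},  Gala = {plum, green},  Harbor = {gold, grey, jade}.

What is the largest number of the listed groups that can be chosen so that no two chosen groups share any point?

4

Comet, Delta, Flint, Gala are pairwise disjoint (Comet={gold,red}; Delta={pink,lime}; Flint={grey,rose}; Gala={plum,green}).
Every remaining group overlaps one of these, and no 5 of the listed groups are pairwise disjoint, so 4 is the maximum.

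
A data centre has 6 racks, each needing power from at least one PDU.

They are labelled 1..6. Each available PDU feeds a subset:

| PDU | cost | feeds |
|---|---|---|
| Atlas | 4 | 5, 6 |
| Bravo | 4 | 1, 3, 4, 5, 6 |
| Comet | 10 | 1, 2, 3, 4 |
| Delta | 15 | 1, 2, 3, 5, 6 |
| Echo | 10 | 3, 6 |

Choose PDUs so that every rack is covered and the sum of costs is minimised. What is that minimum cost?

Bravo, Comet together cover every rack (Bravo ∪ Comet = {1, 2, 3, 4, 5, 6}); total cost 4 + 10 = 14.
No covering selection has total cost below 14.

14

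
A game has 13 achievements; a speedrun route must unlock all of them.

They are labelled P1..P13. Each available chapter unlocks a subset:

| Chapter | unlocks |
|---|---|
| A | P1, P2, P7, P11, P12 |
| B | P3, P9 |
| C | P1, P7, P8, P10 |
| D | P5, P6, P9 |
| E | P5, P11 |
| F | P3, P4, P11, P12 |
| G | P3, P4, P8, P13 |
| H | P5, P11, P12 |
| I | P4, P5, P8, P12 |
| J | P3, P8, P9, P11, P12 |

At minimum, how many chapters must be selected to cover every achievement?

4

Take {A, C, D, G}. Their union is {P1, P2, P3, P4, P5, P6, P7, P8, P9, P10, P11, P12, P13}, which is all 13 achievements.
Only C contains P10, so C is forced; the remaining 9 achievements need at least 3 more chapters (each remaining chapter adds at most 4) — so at least 4 chapters are needed, and 4 is optimal.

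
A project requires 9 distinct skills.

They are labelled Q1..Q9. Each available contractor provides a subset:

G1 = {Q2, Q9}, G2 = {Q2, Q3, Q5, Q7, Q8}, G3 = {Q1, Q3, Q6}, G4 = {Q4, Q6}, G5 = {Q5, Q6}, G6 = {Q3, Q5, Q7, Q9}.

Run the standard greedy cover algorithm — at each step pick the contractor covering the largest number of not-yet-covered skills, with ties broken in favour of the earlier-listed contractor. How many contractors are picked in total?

Greedy: pick G2 (covers 5 new) → pick G3 (covers 2 new) → pick G1 (covers 1 new) → pick G4 (covers 1 new). Total picks: 4.

4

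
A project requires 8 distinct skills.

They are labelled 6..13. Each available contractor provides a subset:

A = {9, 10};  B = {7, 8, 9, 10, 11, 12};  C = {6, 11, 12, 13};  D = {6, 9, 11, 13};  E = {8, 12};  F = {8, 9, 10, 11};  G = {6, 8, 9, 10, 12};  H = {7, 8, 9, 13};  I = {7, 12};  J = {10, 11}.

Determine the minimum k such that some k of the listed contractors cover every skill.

B and D together: B ∪ D = {6, 7, 8, 9, 10, 11, 12, 13} — every skill is covered.
No single contractor has all 8 skills (the largest, B, has 6), so 2 is optimal.

2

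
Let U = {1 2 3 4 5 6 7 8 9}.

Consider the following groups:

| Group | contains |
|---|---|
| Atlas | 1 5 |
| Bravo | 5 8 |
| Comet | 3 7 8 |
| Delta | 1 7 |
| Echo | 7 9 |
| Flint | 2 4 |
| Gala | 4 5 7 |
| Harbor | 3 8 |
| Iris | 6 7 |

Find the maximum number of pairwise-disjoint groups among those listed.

4

Atlas, Flint, Harbor, Iris are pairwise disjoint (Atlas={1,5}; Flint={2,4}; Harbor={3,8}; Iris={6,7}).
Every remaining group overlaps one of these, and no 5 of the listed groups are pairwise disjoint, so 4 is the maximum.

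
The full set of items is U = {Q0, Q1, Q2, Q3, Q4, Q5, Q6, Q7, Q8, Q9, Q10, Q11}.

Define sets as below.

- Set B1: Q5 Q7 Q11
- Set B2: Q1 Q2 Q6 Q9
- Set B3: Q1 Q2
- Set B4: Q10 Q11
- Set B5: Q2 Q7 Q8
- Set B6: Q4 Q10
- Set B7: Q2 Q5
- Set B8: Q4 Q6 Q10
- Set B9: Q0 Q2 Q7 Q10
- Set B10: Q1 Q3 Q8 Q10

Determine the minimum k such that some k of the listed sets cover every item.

Take {B1, B2, B6, B9, B10}. Their union is {Q0, Q1, Q2, Q3, Q4, Q5, Q6, Q7, Q8, Q9, Q10, Q11}, which is all 12 items.
No 4 of the 10 sets cover everything (all 210 combinations miss at least one item), so 5 is optimal.

5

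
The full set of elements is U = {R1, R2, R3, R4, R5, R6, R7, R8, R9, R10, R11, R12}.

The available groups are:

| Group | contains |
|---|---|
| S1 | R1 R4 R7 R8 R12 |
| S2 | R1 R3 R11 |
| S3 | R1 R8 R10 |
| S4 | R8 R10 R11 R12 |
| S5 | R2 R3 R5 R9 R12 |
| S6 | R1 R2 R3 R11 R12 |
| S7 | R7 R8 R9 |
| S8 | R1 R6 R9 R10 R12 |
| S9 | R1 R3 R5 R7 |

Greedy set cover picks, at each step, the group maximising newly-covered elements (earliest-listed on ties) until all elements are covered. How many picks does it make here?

Greedy: pick S1 (covers 5 new) → pick S5 (covers 4 new) → pick S4 (covers 2 new) → pick S8 (covers 1 new). Total picks: 4.

4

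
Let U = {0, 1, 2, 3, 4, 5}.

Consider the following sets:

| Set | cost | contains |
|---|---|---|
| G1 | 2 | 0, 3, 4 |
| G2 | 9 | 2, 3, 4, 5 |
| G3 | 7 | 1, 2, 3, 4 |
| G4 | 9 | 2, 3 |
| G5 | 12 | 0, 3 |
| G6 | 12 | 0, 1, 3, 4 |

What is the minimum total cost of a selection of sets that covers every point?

G1, G2, G3 together cover every point (G1 ∪ G2 ∪ G3 = {0, 1, 2, 3, 4, 5}); total cost 2 + 9 + 7 = 18.
No covering selection has total cost below 18.

18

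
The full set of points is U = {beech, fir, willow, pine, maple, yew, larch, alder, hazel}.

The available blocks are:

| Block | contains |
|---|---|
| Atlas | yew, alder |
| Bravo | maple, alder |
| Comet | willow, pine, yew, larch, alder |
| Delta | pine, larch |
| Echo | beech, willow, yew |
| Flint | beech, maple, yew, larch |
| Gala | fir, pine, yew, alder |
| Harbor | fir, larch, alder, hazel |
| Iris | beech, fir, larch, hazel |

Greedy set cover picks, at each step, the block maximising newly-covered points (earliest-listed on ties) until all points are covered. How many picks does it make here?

Greedy: pick Comet (covers 5 new) → pick Iris (covers 3 new) → pick Bravo (covers 1 new). Total picks: 3.

3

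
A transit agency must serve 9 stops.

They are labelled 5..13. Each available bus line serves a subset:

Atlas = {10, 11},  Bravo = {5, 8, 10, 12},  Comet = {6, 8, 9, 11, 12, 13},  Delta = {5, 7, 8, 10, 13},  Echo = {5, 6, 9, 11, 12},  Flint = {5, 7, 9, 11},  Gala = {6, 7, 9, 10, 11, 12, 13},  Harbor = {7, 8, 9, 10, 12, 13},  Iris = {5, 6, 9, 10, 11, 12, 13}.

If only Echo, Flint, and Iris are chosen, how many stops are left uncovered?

Union of Echo, Flint, Iris = {5, 6, 7, 9, 10, 11, 12, 13}.
Not covered: 8 — 1 stop.

1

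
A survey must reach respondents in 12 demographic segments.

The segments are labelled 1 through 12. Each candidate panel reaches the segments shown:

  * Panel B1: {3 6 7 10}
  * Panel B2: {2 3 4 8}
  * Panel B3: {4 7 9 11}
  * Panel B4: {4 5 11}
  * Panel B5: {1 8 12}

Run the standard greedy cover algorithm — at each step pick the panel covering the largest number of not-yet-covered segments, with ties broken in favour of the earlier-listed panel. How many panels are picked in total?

5

Greedy: pick B1 (covers 4 new) → pick B2 (covers 3 new) → pick B3 (covers 2 new) → pick B5 (covers 2 new) → pick B4 (covers 1 new). Total picks: 5.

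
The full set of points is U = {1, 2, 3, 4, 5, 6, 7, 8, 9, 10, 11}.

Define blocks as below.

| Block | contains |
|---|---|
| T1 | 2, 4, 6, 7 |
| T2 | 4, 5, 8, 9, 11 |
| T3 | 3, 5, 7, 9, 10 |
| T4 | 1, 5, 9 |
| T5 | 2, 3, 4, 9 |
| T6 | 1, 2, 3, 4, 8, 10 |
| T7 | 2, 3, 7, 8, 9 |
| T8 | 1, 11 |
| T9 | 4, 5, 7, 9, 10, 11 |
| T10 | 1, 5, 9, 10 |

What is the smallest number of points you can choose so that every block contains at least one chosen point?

3

The 3 points {2, 5, 11} hit every block.
No choice of 2 points meets every block, so 3 is the minimum.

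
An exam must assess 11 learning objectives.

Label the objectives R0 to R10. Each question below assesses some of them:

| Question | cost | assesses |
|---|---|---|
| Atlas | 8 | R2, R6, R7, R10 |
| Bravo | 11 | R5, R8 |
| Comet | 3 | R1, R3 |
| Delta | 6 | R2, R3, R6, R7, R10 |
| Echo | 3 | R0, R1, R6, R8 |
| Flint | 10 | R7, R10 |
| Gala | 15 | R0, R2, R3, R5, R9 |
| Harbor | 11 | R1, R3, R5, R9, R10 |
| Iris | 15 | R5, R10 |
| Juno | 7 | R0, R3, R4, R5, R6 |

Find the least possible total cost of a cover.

27

Delta, Echo, Harbor, Juno together cover every objective (Delta ∪ Echo ∪ Harbor ∪ Juno = {R0, R1, R2, R3, R4, R5, R6, R7, R8, R9, R10}); total cost 6 + 3 + 11 + 7 = 27.
No covering selection has total cost below 27.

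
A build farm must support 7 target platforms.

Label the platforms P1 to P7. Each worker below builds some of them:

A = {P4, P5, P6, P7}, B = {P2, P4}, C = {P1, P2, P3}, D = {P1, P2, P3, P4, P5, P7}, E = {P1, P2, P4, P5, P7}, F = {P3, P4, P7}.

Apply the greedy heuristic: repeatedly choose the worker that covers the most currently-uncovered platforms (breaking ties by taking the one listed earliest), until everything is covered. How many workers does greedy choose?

Greedy: pick D (covers 6 new) → pick A (covers 1 new). Total picks: 2.

2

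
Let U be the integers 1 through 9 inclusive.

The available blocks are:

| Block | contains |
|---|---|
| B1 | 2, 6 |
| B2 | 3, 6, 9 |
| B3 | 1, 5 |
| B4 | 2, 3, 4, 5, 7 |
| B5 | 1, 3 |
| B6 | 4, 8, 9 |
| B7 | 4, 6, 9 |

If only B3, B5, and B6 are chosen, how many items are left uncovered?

Union of B3, B5, B6 = {1, 3, 4, 5, 8, 9}.
Not covered: 2, 6, 7 — 3 items.

3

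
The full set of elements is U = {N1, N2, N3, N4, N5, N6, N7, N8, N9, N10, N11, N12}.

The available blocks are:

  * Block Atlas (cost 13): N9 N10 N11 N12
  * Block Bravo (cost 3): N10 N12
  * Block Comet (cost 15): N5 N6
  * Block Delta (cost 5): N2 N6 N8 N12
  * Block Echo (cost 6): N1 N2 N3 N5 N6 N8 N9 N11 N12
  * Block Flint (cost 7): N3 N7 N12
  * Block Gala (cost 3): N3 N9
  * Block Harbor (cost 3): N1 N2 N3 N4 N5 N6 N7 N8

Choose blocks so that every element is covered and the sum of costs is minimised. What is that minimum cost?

12

Bravo, Echo, Harbor together cover every element (Bravo ∪ Echo ∪ Harbor = {N1, N2, N3, N4, N5, N6, N7, N8, N9, N10, N11, N12}); total cost 3 + 6 + 3 = 12.
No covering selection has total cost below 12.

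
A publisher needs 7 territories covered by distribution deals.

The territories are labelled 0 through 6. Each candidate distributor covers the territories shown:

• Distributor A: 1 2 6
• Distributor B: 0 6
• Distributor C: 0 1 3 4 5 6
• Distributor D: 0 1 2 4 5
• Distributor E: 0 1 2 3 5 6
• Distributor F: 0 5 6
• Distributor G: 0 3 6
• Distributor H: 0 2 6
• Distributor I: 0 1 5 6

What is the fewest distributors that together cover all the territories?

2

C and H together: C ∪ H = {0, 1, 2, 3, 4, 5, 6} — every territory is covered.
No single distributor has all 7 territories (the largest, C, has 6), so 2 is optimal.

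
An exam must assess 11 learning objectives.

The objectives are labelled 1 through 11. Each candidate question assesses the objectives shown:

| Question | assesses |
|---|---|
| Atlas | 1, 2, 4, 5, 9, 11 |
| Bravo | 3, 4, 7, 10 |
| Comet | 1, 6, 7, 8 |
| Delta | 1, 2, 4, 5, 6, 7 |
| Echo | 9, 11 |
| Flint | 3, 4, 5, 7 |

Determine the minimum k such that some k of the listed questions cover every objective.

3

Take {Atlas, Bravo, Comet}. Their union is {1, 2, 3, 4, 5, 6, 7, 8, 9, 10, 11}, which is all 11 objectives.
Only Comet contains 8, so Comet is forced; the remaining 7 objectives need at least 2 more questions (each remaining question adds at most 5) — so at least 3 questions are needed, and 3 is optimal.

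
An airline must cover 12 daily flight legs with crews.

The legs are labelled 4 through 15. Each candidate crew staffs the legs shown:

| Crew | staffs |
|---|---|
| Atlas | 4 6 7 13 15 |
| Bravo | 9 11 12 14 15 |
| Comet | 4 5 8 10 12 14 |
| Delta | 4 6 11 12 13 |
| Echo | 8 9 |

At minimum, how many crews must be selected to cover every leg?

3

Atlas and Bravo and Comet together: Atlas ∪ Bravo ∪ Comet = {4, 5, 6, 7, 8, 9, 10, 11, 12, 13, 14, 15} — every leg is covered.
Only Comet contains 5, so Comet is forced; the remaining 6 legs need at least 2 more crews (each remaining crew adds at most 4) — so at least 3 crews are needed, and 3 is optimal.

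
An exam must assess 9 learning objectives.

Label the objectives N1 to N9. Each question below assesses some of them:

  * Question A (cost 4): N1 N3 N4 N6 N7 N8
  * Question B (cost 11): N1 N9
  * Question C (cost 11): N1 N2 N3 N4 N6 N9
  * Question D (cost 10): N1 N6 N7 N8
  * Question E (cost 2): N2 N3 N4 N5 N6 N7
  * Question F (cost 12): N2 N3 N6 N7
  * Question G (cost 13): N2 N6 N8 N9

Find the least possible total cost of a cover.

17

A, B, E together cover every objective (A ∪ B ∪ E = {N1, N2, N3, N4, N5, N6, N7, N8, N9}); total cost 4 + 11 + 2 = 17.
No covering selection has total cost below 17.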